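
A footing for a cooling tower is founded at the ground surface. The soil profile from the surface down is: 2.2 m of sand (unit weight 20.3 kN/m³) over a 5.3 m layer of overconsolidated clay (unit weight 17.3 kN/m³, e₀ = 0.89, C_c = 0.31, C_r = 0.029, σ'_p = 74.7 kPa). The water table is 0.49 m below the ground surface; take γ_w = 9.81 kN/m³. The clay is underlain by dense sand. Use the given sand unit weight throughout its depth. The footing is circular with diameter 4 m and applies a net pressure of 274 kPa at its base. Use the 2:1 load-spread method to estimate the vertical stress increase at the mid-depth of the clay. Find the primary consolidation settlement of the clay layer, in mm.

Mid-depth of clay below the ground surface: z = 2.2 + 5.3/2 = 4.85 m.
Total vertical stress at mid-clay: σ_v = 20.3×2.2 + 17.3×2.65 = 90.505 kPa.
Pore pressure: u = 9.81×(4.85 − 0.49) = 42.772 kPa.
Initial effective stress: σ'_0 = σ_v − u = 90.505 − 42.772 = 47.733 kPa.
Stress increase at mid-clay by the 2:1 spreading method:
Δσ ≈ qD²/(D+z)² = 274×4²/(4+4.85)² = 55.974 kPa
Final effective stress: σ'_f = 47.733 + 55.974 = 103.71 kPa.
σ'_f = 103.71 > σ'_p = 74.7 kPa, so the stress path crosses the preconsolidation pressure — recompression up to σ'_p, then virgin compression beyond:
S_c = H/(1+e₀)·[C_r·log₁₀(σ'_p/σ'_0) + C_c·log₁₀(σ'_f/σ'_p)]
    = 5.3/1.89 × [0.029×log₁₀(74.7/47.733) + 0.31×log₁₀(103.71/74.7)]
    = 2.8042 × [0.0056406 + 0.044175] = 0.1397 m

S_c ≈ 140 mm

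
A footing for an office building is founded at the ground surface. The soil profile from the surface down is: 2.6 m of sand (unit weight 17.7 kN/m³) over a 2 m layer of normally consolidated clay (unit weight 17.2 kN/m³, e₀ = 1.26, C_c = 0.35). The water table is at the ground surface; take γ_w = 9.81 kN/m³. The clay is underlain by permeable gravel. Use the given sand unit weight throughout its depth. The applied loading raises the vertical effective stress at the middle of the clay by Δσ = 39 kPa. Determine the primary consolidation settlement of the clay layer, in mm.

S_c ≈ 118 mm

Mid-depth of clay below the ground surface: z = 2.6 + 2/2 = 3.6 m.
Total vertical stress at mid-clay: σ_v = 17.7×2.6 + 17.2×1 = 63.22 kPa.
Pore pressure: u = 9.81×(3.6 − 0) = 35.316 kPa.
Initial effective stress: σ'_0 = σ_v − u = 63.22 − 35.316 = 27.904 kPa.
Final effective stress: σ'_f = σ'_0 + Δσ = 27.904 + 39 = 66.904 kPa.
Normally consolidated clay, so the full stress increment lies on the virgin compression line:
S_c = C_c·H/(1+e₀)·log₁₀(σ'_f/σ'_0) = 0.35×2/(1+1.26)×log₁₀(66.904/27.904)
    = 0.30973 × 0.37979 = 0.1176 m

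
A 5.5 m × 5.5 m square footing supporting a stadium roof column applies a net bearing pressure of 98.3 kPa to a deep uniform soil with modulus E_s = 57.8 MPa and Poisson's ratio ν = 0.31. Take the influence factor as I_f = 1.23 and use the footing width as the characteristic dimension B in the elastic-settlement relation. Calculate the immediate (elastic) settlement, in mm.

Immediate (elastic) settlement: S_e = q·B·(1−ν²)/E_s · I_f.
E_s = 57.8 MPa = 57800 kPa.
S_e = 98.3 × 5.5 × (1 − 0.31²) / 57800 × 1.23
    = 98.3 × 5.5 × 0.9039 / 57800 × 1.23
    = 0.0104 m = 10.4 mm

S_e ≈ 10.4 mm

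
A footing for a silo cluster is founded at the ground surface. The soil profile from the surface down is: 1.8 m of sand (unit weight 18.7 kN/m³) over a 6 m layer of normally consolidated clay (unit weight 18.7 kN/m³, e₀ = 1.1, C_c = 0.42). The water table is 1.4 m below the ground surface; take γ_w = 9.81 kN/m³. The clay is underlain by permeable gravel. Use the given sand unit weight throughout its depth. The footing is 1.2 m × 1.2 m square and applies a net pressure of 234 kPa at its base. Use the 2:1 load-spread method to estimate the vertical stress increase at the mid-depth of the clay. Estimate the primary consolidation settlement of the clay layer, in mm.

S_c ≈ 80 mm

Mid-depth of clay below the ground surface: z = 1.8 + 6/2 = 4.8 m.
Total vertical stress at mid-clay: σ_v = 18.7×1.8 + 18.7×3 = 89.76 kPa.
Pore pressure: u = 9.81×(4.8 − 1.4) = 33.354 kPa.
Initial effective stress: σ'_0 = σ_v − u = 89.76 − 33.354 = 56.406 kPa.
Stress increase at mid-clay by the 2:1 spreading method:
Δσ = qBL/((B+z)(L+z)) = 234×1.2×1.2/((1.2+4.8)(1.2+4.8)) = 9.36 kPa
Final effective stress: σ'_f = σ'_0 + Δσ = 56.406 + 9.36 = 65.766 kPa.
Normally consolidated clay, so the full stress increment lies on the virgin compression line:
S_c = C_c·H/(1+e₀)·log₁₀(σ'_f/σ'_0) = 0.42×6/(1+1.1)×log₁₀(65.766/56.406)
    = 1.2 × 0.066676 = 0.08001 m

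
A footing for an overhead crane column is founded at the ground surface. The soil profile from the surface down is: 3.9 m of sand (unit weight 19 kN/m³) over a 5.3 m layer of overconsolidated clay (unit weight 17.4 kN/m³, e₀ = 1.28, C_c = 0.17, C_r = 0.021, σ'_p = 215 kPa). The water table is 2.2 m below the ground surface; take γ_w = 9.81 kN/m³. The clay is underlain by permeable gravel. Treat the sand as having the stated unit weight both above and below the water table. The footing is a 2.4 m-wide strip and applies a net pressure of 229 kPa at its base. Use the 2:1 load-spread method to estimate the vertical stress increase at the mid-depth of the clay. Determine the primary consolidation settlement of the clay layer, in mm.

Mid-depth of clay below the ground surface: z = 3.9 + 5.3/2 = 6.55 m.
Total vertical stress at mid-clay: σ_v = 19×3.9 + 17.4×2.65 = 120.21 kPa.
Pore pressure: u = 9.81×(6.55 − 2.2) = 42.673 kPa.
Initial effective stress: σ'_0 = σ_v − u = 120.21 − 42.673 = 77.537 kPa.
Stress increase at mid-clay by the 2:1 spreading method:
Δσ = qB/(B+z) = 229×2.4/(2.4+6.55) = 61.408 kPa
Final effective stress: σ'_f = 77.537 + 61.408 = 138.94 kPa.
σ'_f = 138.94 ≤ σ'_p = 215 kPa, so the clay remains overconsolidated and only the recompression index applies:
S_c = C_r·H/(1+e₀)·log₁₀(σ'_f/σ'_0) = 0.021×5.3/2.28×log₁₀(138.94/77.537)
    = 0.048817 × 0.25332 = 0.01237 m

S_c ≈ 12.4 mm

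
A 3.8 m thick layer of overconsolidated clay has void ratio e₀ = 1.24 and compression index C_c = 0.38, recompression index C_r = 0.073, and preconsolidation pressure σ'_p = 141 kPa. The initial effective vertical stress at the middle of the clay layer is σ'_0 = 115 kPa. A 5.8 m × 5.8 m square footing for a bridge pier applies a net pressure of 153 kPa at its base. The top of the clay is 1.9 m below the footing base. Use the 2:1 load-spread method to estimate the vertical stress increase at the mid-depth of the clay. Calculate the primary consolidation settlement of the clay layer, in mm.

S_c ≈ 64.7 mm

Mid-depth of clay below the footing base: z = 1.9 + 3.8/2 = 3.8 m.
Stress increase at mid-clay by the 2:1 spreading method:
Δσ = qBL/((B+z)(L+z)) = 153×5.8×5.8/((5.8+3.8)(5.8+3.8)) = 55.848 kPa
Final effective stress: σ'_f = 115 + 55.848 = 170.85 kPa.
σ'_f = 170.85 > σ'_p = 141 kPa, so the stress path crosses the preconsolidation pressure — recompression up to σ'_p, then virgin compression beyond:
S_c = H/(1+e₀)·[C_r·log₁₀(σ'_p/σ'_0) + C_c·log₁₀(σ'_f/σ'_p)]
    = 3.8/2.24 × [0.073×log₁₀(141/115) + 0.38×log₁₀(170.85/141)]
    = 1.6964 × [0.0064621 + 0.03169] = 0.06472 m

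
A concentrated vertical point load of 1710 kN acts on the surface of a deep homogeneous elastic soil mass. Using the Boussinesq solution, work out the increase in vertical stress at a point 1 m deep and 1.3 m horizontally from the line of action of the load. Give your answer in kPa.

Δσ_z ≈ 68.8 kPa

Boussinesq vertical stress below a point load on an elastic half-space:
Δσ_z = 3P/(2πz²) · [1 + (r/z)²]^(−5/2)
r/z = 1.3/1 = 1.3; [1+(r/z)²]^(−5/2) = 0.08426.
Δσ_z = 3×1710/(2π×1²) × 0.08426 = 816.46 × 0.08426 = 68.79 kPa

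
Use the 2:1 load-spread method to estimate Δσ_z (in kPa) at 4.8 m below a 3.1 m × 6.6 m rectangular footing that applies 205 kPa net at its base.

Δσ_z ≈ 46.6 kPa

By the 2:1 method the load spreads at 1 horizontal : 2 vertical, so at depth z the loaded area has grown by z in each plan dimension:
Δσ = qBL/((B+z)(L+z)) = 205×3.1×6.6/((3.1+4.8)(6.6+4.8)) = 46.572 kPa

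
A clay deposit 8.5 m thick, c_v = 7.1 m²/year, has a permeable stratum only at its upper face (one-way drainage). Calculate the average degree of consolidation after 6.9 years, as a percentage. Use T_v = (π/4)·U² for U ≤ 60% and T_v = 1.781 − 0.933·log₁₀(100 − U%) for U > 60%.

Drainage path length: H_d = H = 8.5 m (single drainage).
T_v = c_v·t/H_d² = 7.1×6.9/8.5² = 0.67806.
T_v = 0.67806 corresponds to the U > 60% branch:
U = 1 − 10^((1.781 − T_v)/0.933)/100 = 0.8479

U ≈ 84.8 %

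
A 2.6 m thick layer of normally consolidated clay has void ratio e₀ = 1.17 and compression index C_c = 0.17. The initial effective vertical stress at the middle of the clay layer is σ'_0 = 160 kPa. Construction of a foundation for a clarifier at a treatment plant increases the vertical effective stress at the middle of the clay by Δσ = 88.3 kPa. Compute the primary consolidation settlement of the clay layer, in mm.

Final effective stress: σ'_f = σ'_0 + Δσ = 160 + 88.3 = 248.3 kPa.
Normally consolidated clay, so the full stress increment lies on the virgin compression line:
S_c = C_c·H/(1+e₀)·log₁₀(σ'_f/σ'_0) = 0.17×2.6/(1+1.17)×log₁₀(248.3/160)
    = 0.20369 × 0.19086 = 0.03888 m

S_c ≈ 38.9 mm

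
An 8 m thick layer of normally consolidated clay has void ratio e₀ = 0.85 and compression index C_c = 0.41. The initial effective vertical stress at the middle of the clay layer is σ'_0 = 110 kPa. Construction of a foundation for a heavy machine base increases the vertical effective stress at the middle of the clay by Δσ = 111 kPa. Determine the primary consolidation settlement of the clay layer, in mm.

Final effective stress: σ'_f = σ'_0 + Δσ = 110 + 111 = 221 kPa.
Normally consolidated clay, so the full stress increment lies on the virgin compression line:
S_c = C_c·H/(1+e₀)·log₁₀(σ'_f/σ'_0) = 0.41×8/(1+0.85)×log₁₀(221/110)
    = 1.773 × 0.303 = 0.5372 m

S_c ≈ 537 mm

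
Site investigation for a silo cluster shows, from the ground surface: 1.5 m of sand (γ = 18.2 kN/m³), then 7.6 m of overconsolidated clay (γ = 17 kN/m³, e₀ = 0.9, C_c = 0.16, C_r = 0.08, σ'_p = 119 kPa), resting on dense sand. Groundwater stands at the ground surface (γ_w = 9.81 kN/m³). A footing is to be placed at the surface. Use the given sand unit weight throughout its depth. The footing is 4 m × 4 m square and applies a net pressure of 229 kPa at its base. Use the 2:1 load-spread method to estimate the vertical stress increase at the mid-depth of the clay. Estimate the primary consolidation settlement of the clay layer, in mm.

S_c ≈ 101 mm

Mid-depth of clay below the ground surface: z = 1.5 + 7.6/2 = 5.3 m.
Total vertical stress at mid-clay: σ_v = 18.2×1.5 + 17×3.8 = 91.9 kPa.
Pore pressure: u = 9.81×(5.3 − 0) = 51.993 kPa.
Initial effective stress: σ'_0 = σ_v − u = 91.9 − 51.993 = 39.907 kPa.
Stress increase at mid-clay by the 2:1 spreading method:
Δσ = qBL/((B+z)(L+z)) = 229×4×4/((4+5.3)(4+5.3)) = 42.363 kPa
Final effective stress: σ'_f = 39.907 + 42.363 = 82.27 kPa.
σ'_f = 82.27 ≤ σ'_p = 119 kPa, so the clay remains overconsolidated and only the recompression index applies:
S_c = C_r·H/(1+e₀)·log₁₀(σ'_f/σ'_0) = 0.08×7.6/1.9×log₁₀(82.27/39.907)
    = 0.32 × 0.31419 = 0.1005 m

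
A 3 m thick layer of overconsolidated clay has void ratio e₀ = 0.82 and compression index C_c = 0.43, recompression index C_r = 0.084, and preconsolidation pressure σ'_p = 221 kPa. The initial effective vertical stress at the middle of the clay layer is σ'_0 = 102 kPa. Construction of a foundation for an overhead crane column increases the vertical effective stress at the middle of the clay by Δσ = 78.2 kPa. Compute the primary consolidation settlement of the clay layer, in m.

S_c ≈ 0.0342 m

Final effective stress: σ'_f = 102 + 78.2 = 180.2 kPa.
σ'_f = 180.2 ≤ σ'_p = 221 kPa, so the clay remains overconsolidated and only the recompression index applies:
S_c = C_r·H/(1+e₀)·log₁₀(σ'_f/σ'_0) = 0.084×3/1.82×log₁₀(180.2/102)
    = 0.13847 × 0.24715 = 0.03422 m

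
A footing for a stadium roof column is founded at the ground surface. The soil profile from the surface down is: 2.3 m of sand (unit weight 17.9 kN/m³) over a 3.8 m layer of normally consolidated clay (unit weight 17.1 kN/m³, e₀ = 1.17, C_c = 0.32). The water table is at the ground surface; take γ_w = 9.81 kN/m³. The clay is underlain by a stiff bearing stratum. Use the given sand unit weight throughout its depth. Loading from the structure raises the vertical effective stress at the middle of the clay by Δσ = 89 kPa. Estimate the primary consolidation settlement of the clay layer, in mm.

Mid-depth of clay below the ground surface: z = 2.3 + 3.8/2 = 4.2 m.
Total vertical stress at mid-clay: σ_v = 17.9×2.3 + 17.1×1.9 = 73.66 kPa.
Pore pressure: u = 9.81×(4.2 − 0) = 41.202 kPa.
Initial effective stress: σ'_0 = σ_v − u = 73.66 − 41.202 = 32.458 kPa.
Final effective stress: σ'_f = σ'_0 + Δσ = 32.458 + 89 = 121.46 kPa.
Normally consolidated clay, so the full stress increment lies on the virgin compression line:
S_c = C_c·H/(1+e₀)·log₁₀(σ'_f/σ'_0) = 0.32×3.8/(1+1.17)×log₁₀(121.46/32.458)
    = 0.56037 × 0.57311 = 0.3212 m

S_c ≈ 321 mm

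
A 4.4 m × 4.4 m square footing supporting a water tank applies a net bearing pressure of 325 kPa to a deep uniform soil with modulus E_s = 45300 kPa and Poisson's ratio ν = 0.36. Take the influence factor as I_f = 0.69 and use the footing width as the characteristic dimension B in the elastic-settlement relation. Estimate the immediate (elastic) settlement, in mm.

Immediate (elastic) settlement: S_e = q·B·(1−ν²)/E_s · I_f.
S_e = 325 × 4.4 × (1 − 0.36²) / 45300 × 0.69
    = 325 × 4.4 × 0.8704 / 45300 × 0.69
    = 0.01896 m = 18.96 mm

S_e ≈ 19 mm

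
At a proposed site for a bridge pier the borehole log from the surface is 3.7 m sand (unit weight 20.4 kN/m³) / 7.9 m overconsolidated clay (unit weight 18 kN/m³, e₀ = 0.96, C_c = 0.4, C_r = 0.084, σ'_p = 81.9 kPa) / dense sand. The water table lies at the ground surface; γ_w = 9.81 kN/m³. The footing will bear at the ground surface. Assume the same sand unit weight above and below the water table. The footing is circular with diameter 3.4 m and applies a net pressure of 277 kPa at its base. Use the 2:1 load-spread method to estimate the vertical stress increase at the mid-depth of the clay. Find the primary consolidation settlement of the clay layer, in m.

S_c ≈ 0.144 m

Mid-depth of clay below the ground surface: z = 3.7 + 7.9/2 = 7.65 m.
Total vertical stress at mid-clay: σ_v = 20.4×3.7 + 18×3.95 = 146.58 kPa.
Pore pressure: u = 9.81×(7.65 − 0) = 75.047 kPa.
Initial effective stress: σ'_0 = σ_v − u = 146.58 − 75.047 = 71.533 kPa.
Stress increase at mid-clay by the 2:1 spreading method:
Δσ ≈ qD²/(D+z)² = 277×3.4²/(3.4+7.65)² = 26.225 kPa
Final effective stress: σ'_f = 71.533 + 26.225 = 97.758 kPa.
σ'_f = 97.758 > σ'_p = 81.9 kPa, so the stress path crosses the preconsolidation pressure — recompression up to σ'_p, then virgin compression beyond:
S_c = H/(1+e₀)·[C_r·log₁₀(σ'_p/σ'_0) + C_c·log₁₀(σ'_f/σ'_p)]
    = 7.9/1.96 × [0.084×log₁₀(81.9/71.533) + 0.4×log₁₀(97.758/81.9)]
    = 4.0306 × [0.0049373 + 0.030747] = 0.1438 m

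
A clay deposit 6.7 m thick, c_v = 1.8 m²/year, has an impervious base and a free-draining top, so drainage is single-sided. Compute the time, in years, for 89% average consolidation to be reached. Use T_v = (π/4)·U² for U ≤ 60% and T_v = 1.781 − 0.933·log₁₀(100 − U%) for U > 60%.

t ≈ 20.2 years

Drainage path length: H_d = H = 6.7 m (single drainage).
U > 60%: T_v = 1.781 − 0.933·log₁₀(100 − 89) = 0.80938.
t = T_v·H_d²/c_v = 0.80938×6.7²/1.8 = 20.19 years.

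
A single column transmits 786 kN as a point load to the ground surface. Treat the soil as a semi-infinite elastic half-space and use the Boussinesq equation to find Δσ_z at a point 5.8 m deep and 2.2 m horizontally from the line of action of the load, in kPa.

Boussinesq vertical stress below a point load on an elastic half-space:
Δσ_z = 3P/(2πz²) · [1 + (r/z)²]^(−5/2)
r/z = 2.2/5.8 = 0.37931; [1+(r/z)²]^(−5/2) = 0.71458.
Δσ_z = 3×786/(2π×5.8²) × 0.71458 = 11.156 × 0.71458 = 7.972 kPa

Δσ_z ≈ 7.97 kPa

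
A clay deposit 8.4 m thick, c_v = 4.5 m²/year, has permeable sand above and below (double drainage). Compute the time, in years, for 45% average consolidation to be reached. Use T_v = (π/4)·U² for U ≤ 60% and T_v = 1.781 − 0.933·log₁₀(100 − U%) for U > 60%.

t ≈ 0.623 years

Drainage path length: H_d = H/2 = 4.2 m (double drainage).
U ≤ 60%: T_v = (π/4)·U² = (π/4)×0.45² = 0.15904.
t = T_v·H_d²/c_v = 0.15904×4.2²/4.5 = 0.6234 years.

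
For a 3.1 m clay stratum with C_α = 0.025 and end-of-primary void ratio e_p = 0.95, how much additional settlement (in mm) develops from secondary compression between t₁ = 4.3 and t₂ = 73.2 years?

S_s ≈ 48.9 mm

Secondary compression: S_s = C_α·H/(1+e_p)·log₁₀(t₂/t₁)
S_s = 0.025×3.1/(1+0.95)×log₁₀(73.2/4.3)
    = 0.03974 × 1.231 = 0.04893 m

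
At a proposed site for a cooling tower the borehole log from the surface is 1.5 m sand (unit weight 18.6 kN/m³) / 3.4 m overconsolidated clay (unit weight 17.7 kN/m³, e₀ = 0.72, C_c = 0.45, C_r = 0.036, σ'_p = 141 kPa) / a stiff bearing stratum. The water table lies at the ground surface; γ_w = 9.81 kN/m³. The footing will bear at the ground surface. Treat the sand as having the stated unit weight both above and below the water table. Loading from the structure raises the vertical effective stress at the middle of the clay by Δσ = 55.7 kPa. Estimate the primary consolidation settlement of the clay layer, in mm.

Mid-depth of clay below the ground surface: z = 1.5 + 3.4/2 = 3.2 m.
Total vertical stress at mid-clay: σ_v = 18.6×1.5 + 17.7×1.7 = 57.99 kPa.
Pore pressure: u = 9.81×(3.2 − 0) = 31.392 kPa.
Initial effective stress: σ'_0 = σ_v − u = 57.99 − 31.392 = 26.598 kPa.
Final effective stress: σ'_f = 26.598 + 55.7 = 82.298 kPa.
σ'_f = 82.298 ≤ σ'_p = 141 kPa, so the clay remains overconsolidated and only the recompression index applies:
S_c = C_r·H/(1+e₀)·log₁₀(σ'_f/σ'_0) = 0.036×3.4/1.72×log₁₀(82.298/26.598)
    = 0.071161 × 0.49054 = 0.03491 m

S_c ≈ 34.9 mm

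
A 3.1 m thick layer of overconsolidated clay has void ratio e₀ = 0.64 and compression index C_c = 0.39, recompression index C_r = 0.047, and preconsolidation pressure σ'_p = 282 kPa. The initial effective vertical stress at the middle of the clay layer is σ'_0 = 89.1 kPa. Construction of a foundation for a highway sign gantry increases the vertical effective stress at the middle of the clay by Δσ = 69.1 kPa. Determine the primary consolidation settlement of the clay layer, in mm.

Final effective stress: σ'_f = 89.1 + 69.1 = 158.2 kPa.
σ'_f = 158.2 ≤ σ'_p = 282 kPa, so the clay remains overconsolidated and only the recompression index applies:
S_c = C_r·H/(1+e₀)·log₁₀(σ'_f/σ'_0) = 0.047×3.1/1.64×log₁₀(158.2/89.1)
    = 0.088839 × 0.24933 = 0.02215 m

S_c ≈ 22.2 mm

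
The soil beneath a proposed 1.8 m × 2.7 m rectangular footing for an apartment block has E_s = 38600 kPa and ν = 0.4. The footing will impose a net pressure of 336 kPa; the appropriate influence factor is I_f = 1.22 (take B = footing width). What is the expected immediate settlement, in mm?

S_e ≈ 16.1 mm

Immediate (elastic) settlement: S_e = q·B·(1−ν²)/E_s · I_f.
S_e = 336 × 1.8 × (1 − 0.4²) / 38600 × 1.22
    = 336 × 1.8 × 0.84 / 38600 × 1.22
    = 0.01606 m = 16.06 mm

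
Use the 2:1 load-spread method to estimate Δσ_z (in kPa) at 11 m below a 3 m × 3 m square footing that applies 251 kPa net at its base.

Δσ_z ≈ 11.5 kPa

By the 2:1 method the load spreads at 1 horizontal : 2 vertical, so at depth z the loaded area has grown by z in each plan dimension:
Δσ = qBL/((B+z)(L+z)) = 251×3×3/((3+11)(3+11)) = 11.526 kPa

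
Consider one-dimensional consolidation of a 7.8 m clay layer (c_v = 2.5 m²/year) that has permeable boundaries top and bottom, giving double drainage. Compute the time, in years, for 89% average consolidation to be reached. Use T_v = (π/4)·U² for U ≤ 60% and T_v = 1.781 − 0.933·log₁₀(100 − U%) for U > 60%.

t ≈ 4.92 years

Drainage path length: H_d = H/2 = 3.9 m (double drainage).
U > 60%: T_v = 1.781 − 0.933·log₁₀(100 − 89) = 0.80938.
t = T_v·H_d²/c_v = 0.80938×3.9²/2.5 = 4.924 years.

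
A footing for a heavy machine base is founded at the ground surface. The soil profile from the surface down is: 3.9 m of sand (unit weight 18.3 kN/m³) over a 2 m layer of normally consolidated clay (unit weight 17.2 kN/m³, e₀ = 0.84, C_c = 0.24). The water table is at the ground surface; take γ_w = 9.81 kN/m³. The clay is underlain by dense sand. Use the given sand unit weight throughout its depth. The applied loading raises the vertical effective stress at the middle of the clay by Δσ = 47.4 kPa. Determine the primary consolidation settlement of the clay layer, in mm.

Mid-depth of clay below the ground surface: z = 3.9 + 2/2 = 4.9 m.
Total vertical stress at mid-clay: σ_v = 18.3×3.9 + 17.2×1 = 88.57 kPa.
Pore pressure: u = 9.81×(4.9 − 0) = 48.069 kPa.
Initial effective stress: σ'_0 = σ_v − u = 88.57 − 48.069 = 40.501 kPa.
Final effective stress: σ'_f = σ'_0 + Δσ = 40.501 + 47.4 = 87.901 kPa.
Normally consolidated clay, so the full stress increment lies on the virgin compression line:
S_c = C_c·H/(1+e₀)·log₁₀(σ'_f/σ'_0) = 0.24×2/(1+0.84)×log₁₀(87.901/40.501)
    = 0.26087 × 0.33653 = 0.08779 m

S_c ≈ 87.8 mm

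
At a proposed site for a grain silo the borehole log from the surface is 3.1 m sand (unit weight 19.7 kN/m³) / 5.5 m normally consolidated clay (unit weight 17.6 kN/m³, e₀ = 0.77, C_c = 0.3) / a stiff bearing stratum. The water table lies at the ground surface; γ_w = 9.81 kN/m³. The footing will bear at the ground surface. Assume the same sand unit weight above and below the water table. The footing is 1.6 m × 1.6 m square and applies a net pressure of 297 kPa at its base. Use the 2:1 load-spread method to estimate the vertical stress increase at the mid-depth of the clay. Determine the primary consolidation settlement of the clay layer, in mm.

S_c ≈ 94.5 mm

Mid-depth of clay below the ground surface: z = 3.1 + 5.5/2 = 5.85 m.
Total vertical stress at mid-clay: σ_v = 19.7×3.1 + 17.6×2.75 = 109.47 kPa.
Pore pressure: u = 9.81×(5.85 − 0) = 57.389 kPa.
Initial effective stress: σ'_0 = σ_v − u = 109.47 − 57.389 = 52.081 kPa.
Stress increase at mid-clay by the 2:1 spreading method:
Δσ = qBL/((B+z)(L+z)) = 297×1.6×1.6/((1.6+5.85)(1.6+5.85)) = 13.699 kPa
Final effective stress: σ'_f = σ'_0 + Δσ = 52.081 + 13.699 = 65.78 kPa.
Normally consolidated clay, so the full stress increment lies on the virgin compression line:
S_c = C_c·H/(1+e₀)·log₁₀(σ'_f/σ'_0) = 0.3×5.5/(1+0.77)×log₁₀(65.78/52.081)
    = 0.9322 × 0.10141 = 0.09453 m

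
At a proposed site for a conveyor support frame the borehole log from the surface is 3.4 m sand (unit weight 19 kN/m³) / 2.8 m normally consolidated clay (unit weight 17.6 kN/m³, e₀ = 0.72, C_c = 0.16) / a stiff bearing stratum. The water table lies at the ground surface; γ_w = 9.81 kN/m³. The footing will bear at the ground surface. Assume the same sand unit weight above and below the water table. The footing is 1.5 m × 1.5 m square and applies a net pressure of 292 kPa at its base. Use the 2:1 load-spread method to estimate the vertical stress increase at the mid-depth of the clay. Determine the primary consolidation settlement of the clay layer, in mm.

Mid-depth of clay below the ground surface: z = 3.4 + 2.8/2 = 4.8 m.
Total vertical stress at mid-clay: σ_v = 19×3.4 + 17.6×1.4 = 89.24 kPa.
Pore pressure: u = 9.81×(4.8 − 0) = 47.088 kPa.
Initial effective stress: σ'_0 = σ_v − u = 89.24 − 47.088 = 42.152 kPa.
Stress increase at mid-clay by the 2:1 spreading method:
Δσ = qBL/((B+z)(L+z)) = 292×1.5×1.5/((1.5+4.8)(1.5+4.8)) = 16.553 kPa
Final effective stress: σ'_f = σ'_0 + Δσ = 42.152 + 16.553 = 58.705 kPa.
Normally consolidated clay, so the full stress increment lies on the virgin compression line:
S_c = C_c·H/(1+e₀)·log₁₀(σ'_f/σ'_0) = 0.16×2.8/(1+0.72)×log₁₀(58.705/42.152)
    = 0.26047 × 0.14386 = 0.03747 m

S_c ≈ 37.5 mm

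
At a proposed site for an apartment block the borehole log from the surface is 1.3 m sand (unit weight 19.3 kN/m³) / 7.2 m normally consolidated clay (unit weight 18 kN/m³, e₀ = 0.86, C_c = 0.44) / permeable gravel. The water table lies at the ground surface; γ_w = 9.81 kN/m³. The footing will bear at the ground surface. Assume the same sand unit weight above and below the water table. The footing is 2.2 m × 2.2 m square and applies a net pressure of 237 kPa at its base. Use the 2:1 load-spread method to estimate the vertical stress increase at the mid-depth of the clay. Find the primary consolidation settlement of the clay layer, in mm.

Mid-depth of clay below the ground surface: z = 1.3 + 7.2/2 = 4.9 m.
Total vertical stress at mid-clay: σ_v = 19.3×1.3 + 18×3.6 = 89.89 kPa.
Pore pressure: u = 9.81×(4.9 − 0) = 48.069 kPa.
Initial effective stress: σ'_0 = σ_v − u = 89.89 − 48.069 = 41.821 kPa.
Stress increase at mid-clay by the 2:1 spreading method:
Δσ = qBL/((B+z)(L+z)) = 237×2.2×2.2/((2.2+4.9)(2.2+4.9)) = 22.755 kPa
Final effective stress: σ'_f = σ'_0 + Δσ = 41.821 + 22.755 = 64.576 kPa.
Normally consolidated clay, so the full stress increment lies on the virgin compression line:
S_c = C_c·H/(1+e₀)·log₁₀(σ'_f/σ'_0) = 0.44×7.2/(1+0.86)×log₁₀(64.576/41.821)
    = 1.7032 × 0.18868 = 0.3214 m

S_c ≈ 321 mm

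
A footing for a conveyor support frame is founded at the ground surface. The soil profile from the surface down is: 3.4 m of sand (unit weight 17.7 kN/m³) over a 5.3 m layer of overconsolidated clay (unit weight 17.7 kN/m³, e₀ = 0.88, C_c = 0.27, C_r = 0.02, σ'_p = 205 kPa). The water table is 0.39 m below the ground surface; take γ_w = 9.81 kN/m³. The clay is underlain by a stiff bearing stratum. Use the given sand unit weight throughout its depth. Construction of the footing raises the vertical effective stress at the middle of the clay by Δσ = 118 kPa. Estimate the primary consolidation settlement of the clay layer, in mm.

Mid-depth of clay below the ground surface: z = 3.4 + 5.3/2 = 6.05 m.
Total vertical stress at mid-clay: σ_v = 17.7×3.4 + 17.7×2.65 = 107.08 kPa.
Pore pressure: u = 9.81×(6.05 − 0.39) = 55.525 kPa.
Initial effective stress: σ'_0 = σ_v − u = 107.08 − 55.525 = 51.555 kPa.
Final effective stress: σ'_f = 51.555 + 118 = 169.56 kPa.
σ'_f = 169.56 ≤ σ'_p = 205 kPa, so the clay remains overconsolidated and only the recompression index applies:
S_c = C_r·H/(1+e₀)·log₁₀(σ'_f/σ'_0) = 0.02×5.3/1.88×log₁₀(169.56/51.555)
    = 0.056382 × 0.51705 = 0.02915 m

S_c ≈ 29.2 mm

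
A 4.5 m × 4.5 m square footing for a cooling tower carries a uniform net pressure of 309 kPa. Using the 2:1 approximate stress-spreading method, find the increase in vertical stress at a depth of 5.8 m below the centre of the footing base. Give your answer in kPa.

By the 2:1 method the load spreads at 1 horizontal : 2 vertical, so at depth z the loaded area has grown by z in each plan dimension:
Δσ = qBL/((B+z)(L+z)) = 309×4.5×4.5/((4.5+5.8)(4.5+5.8)) = 58.981 kPa

Δσ_z ≈ 59 kPa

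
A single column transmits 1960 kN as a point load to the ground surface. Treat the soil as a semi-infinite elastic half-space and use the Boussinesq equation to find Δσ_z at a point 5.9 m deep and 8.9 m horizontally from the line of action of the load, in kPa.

Δσ_z ≈ 1.38 kPa

Boussinesq vertical stress below a point load on an elastic half-space:
Δσ_z = 3P/(2πz²) · [1 + (r/z)²]^(−5/2)
r/z = 8.9/5.9 = 1.5085; [1+(r/z)²]^(−5/2) = 0.0515.
Δσ_z = 3×1960/(2π×5.9²) × 0.0515 = 26.884 × 0.0515 = 1.385 kPa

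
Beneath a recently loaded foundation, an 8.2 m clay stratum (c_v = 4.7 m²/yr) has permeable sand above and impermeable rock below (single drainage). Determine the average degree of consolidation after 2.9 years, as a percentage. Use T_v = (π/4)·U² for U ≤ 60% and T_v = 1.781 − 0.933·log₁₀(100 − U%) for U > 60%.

Drainage path length: H_d = H = 8.2 m (single drainage).
T_v = c_v·t/H_d² = 4.7×2.9/8.2² = 0.20271.
T_v = 0.20271 corresponds to the U ≤ 60% branch:
U = √(4T_v/π) = 0.508

U ≈ 50.8 %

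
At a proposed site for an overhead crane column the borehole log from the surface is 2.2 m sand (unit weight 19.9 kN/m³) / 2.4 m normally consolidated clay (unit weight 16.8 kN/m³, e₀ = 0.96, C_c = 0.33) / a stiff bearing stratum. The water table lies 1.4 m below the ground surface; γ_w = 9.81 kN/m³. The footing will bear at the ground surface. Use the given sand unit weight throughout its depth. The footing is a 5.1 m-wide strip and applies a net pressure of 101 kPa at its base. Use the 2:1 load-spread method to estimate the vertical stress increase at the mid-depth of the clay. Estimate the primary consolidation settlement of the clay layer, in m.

Mid-depth of clay below the ground surface: z = 2.2 + 2.4/2 = 3.4 m.
Total vertical stress at mid-clay: σ_v = 19.9×2.2 + 16.8×1.2 = 63.94 kPa.
Pore pressure: u = 9.81×(3.4 − 1.4) = 19.62 kPa.
Initial effective stress: σ'_0 = σ_v − u = 63.94 − 19.62 = 44.32 kPa.
Stress increase at mid-clay by the 2:1 spreading method:
Δσ = qB/(B+z) = 101×5.1/(5.1+3.4) = 60.6 kPa
Final effective stress: σ'_f = σ'_0 + Δσ = 44.32 + 60.6 = 104.92 kPa.
Normally consolidated clay, so the full stress increment lies on the virgin compression line:
S_c = C_c·H/(1+e₀)·log₁₀(σ'_f/σ'_0) = 0.33×2.4/(1+0.96)×log₁₀(104.92/44.32)
    = 0.40408 × 0.37426 = 0.1512 m

S_c ≈ 0.151 m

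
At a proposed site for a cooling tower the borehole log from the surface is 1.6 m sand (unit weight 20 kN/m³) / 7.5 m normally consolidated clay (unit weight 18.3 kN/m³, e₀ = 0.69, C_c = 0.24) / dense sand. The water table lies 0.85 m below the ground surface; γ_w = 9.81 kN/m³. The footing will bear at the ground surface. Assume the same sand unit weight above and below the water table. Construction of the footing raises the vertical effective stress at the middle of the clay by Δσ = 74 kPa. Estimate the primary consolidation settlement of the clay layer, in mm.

Mid-depth of clay below the ground surface: z = 1.6 + 7.5/2 = 5.35 m.
Total vertical stress at mid-clay: σ_v = 20×1.6 + 18.3×3.75 = 100.62 kPa.
Pore pressure: u = 9.81×(5.35 − 0.85) = 44.145 kPa.
Initial effective stress: σ'_0 = σ_v − u = 100.62 − 44.145 = 56.475 kPa.
Final effective stress: σ'_f = σ'_0 + Δσ = 56.475 + 74 = 130.47 kPa.
Normally consolidated clay, so the full stress increment lies on the virgin compression line:
S_c = C_c·H/(1+e₀)·log₁₀(σ'_f/σ'_0) = 0.24×7.5/(1+0.69)×log₁₀(130.47/56.475)
    = 1.0651 × 0.36365 = 0.3873 m

S_c ≈ 387 mm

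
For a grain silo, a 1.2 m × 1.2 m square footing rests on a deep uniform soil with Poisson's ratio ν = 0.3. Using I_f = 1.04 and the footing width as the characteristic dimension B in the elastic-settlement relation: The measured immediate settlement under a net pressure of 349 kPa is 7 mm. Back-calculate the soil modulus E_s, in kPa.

E_s ≈ 56600 kPa

S_e = q·B·(1−ν²)/E_s · I_f  ⇒  E_s = q·B·(1−ν²)·I_f / S_e.
E_s = 349 × 1.2 × 0.91 × 1.04 / 0.007 = 56620 kPa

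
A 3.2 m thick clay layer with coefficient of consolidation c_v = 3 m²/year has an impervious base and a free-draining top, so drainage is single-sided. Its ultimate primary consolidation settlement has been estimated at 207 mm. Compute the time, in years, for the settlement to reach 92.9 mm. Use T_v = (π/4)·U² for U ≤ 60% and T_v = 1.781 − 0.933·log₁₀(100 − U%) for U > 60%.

t ≈ 0.54 years

Drainage path length: H_d = H = 3.2 m (single drainage).
U = S(t)/S_ult = 92.9/207 = 0.4488.
U ≤ 60%: T_v = (π/4)·U² = (π/4)×0.44879² = 0.15819.
t = T_v·H_d²/c_v = 0.15819×3.2²/3 = 0.54 years.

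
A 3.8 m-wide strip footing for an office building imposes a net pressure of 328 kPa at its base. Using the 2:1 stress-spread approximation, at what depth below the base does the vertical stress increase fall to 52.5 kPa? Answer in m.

2:1 spreading — at depth z the loaded area has grown by z in each plan dimension:
qB/(B+z) = Δσ_z ⇒ z = qB/Δσ_z − B = 328×3.8/52.5 − 3.8 = 19.94 m

z ≈ 19.9 m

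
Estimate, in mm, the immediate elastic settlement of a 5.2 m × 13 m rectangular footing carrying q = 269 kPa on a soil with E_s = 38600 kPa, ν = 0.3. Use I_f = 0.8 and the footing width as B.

Immediate (elastic) settlement: S_e = q·B·(1−ν²)/E_s · I_f.
S_e = 269 × 5.2 × (1 − 0.3²) / 38600 × 0.8
    = 269 × 5.2 × 0.91 / 38600 × 0.8
    = 0.02638 m = 26.38 mm

S_e ≈ 26.4 mm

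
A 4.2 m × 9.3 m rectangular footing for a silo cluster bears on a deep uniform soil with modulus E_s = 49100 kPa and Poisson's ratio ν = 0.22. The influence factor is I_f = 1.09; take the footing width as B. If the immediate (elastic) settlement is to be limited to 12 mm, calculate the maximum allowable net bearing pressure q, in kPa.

q ≈ 135 kPa

S_e = q·B·(1−ν²)/E_s · I_f  ⇒  q = S_e·E_s / (B·(1−ν²)·I_f).
q = 0.012 × 49100 / (4.2 × 0.9516 × 1.09) = 135.2 kPa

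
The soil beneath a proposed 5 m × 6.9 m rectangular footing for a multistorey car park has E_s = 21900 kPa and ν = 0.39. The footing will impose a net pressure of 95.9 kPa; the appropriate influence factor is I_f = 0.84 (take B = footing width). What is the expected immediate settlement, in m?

S_e ≈ 0.0156 m

Immediate (elastic) settlement: S_e = q·B·(1−ν²)/E_s · I_f.
S_e = 95.9 × 5 × (1 − 0.39²) / 21900 × 0.84
    = 95.9 × 5 × 0.8479 / 21900 × 0.84
    = 0.01559 m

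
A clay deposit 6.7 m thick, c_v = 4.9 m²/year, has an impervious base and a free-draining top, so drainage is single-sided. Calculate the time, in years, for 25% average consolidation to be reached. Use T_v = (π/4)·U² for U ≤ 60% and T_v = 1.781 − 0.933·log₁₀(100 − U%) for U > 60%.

t ≈ 0.45 years

Drainage path length: H_d = H = 6.7 m (single drainage).
U ≤ 60%: T_v = (π/4)·U² = (π/4)×0.25² = 0.049087.
t = T_v·H_d²/c_v = 0.049087×6.7²/4.9 = 0.4497 years.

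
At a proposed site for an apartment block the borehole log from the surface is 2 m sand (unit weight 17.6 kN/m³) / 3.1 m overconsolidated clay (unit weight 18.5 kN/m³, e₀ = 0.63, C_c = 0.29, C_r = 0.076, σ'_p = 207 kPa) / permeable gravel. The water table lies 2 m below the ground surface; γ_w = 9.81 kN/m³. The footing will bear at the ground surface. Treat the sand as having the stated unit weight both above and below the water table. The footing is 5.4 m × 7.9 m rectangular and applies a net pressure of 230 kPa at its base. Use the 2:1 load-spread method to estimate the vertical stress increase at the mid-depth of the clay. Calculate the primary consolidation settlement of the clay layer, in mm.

S_c ≈ 68.3 mm

Mid-depth of clay below the ground surface: z = 2 + 3.1/2 = 3.55 m.
Total vertical stress at mid-clay: σ_v = 17.6×2 + 18.5×1.55 = 63.875 kPa.
Pore pressure: u = 9.81×(3.55 − 2) = 15.206 kPa.
Initial effective stress: σ'_0 = σ_v − u = 63.875 − 15.206 = 48.669 kPa.
Stress increase at mid-clay by the 2:1 spreading method:
Δσ = qBL/((B+z)(L+z)) = 230×5.4×7.9/((5.4+3.55)(7.9+3.55)) = 95.746 kPa
Final effective stress: σ'_f = 48.669 + 95.746 = 144.41 kPa.
σ'_f = 144.41 ≤ σ'_p = 207 kPa, so the clay remains overconsolidated and only the recompression index applies:
S_c = C_r·H/(1+e₀)·log₁₀(σ'_f/σ'_0) = 0.076×3.1/1.63×log₁₀(144.41/48.669)
    = 0.14454 × 0.47234 = 0.06827 m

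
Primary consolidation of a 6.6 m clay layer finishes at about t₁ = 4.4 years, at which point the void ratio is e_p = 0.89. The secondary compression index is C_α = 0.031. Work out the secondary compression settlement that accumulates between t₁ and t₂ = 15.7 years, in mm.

S_s ≈ 59.8 mm

Secondary compression: S_s = C_α·H/(1+e_p)·log₁₀(t₂/t₁)
S_s = 0.031×6.6/(1+0.89)×log₁₀(15.7/4.4)
    = 0.1083 × 0.5524 = 0.0598 m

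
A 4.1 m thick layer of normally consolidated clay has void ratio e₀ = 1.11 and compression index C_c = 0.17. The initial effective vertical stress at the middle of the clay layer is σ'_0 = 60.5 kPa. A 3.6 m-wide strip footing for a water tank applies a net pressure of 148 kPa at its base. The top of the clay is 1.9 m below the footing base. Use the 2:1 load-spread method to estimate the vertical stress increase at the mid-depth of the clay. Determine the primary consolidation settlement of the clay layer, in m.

S_c ≈ 0.111 m

Mid-depth of clay below the footing base: z = 1.9 + 4.1/2 = 3.95 m.
Stress increase at mid-clay by the 2:1 spreading method:
Δσ = qB/(B+z) = 148×3.6/(3.6+3.95) = 70.57 kPa
Final effective stress: σ'_f = σ'_0 + Δσ = 60.5 + 70.57 = 131.07 kPa.
Normally consolidated clay, so the full stress increment lies on the virgin compression line:
S_c = C_c·H/(1+e₀)·log₁₀(σ'_f/σ'_0) = 0.17×4.1/(1+1.11)×log₁₀(131.07/60.5)
    = 0.33033 × 0.33575 = 0.1109 m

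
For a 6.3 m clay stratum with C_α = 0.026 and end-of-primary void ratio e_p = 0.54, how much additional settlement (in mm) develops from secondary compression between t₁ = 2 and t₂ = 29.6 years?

S_s ≈ 124 mm

Secondary compression: S_s = C_α·H/(1+e_p)·log₁₀(t₂/t₁)
S_s = 0.026×6.3/(1+0.54)×log₁₀(29.6/2)
    = 0.1064 × 1.17 = 0.1245 m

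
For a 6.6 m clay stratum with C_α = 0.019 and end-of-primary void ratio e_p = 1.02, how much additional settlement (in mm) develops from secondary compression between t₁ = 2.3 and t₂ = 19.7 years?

S_s ≈ 57.9 mm

Secondary compression: S_s = C_α·H/(1+e_p)·log₁₀(t₂/t₁)
S_s = 0.019×6.6/(1+1.02)×log₁₀(19.7/2.3)
    = 0.06208 × 0.9327 = 0.0579 m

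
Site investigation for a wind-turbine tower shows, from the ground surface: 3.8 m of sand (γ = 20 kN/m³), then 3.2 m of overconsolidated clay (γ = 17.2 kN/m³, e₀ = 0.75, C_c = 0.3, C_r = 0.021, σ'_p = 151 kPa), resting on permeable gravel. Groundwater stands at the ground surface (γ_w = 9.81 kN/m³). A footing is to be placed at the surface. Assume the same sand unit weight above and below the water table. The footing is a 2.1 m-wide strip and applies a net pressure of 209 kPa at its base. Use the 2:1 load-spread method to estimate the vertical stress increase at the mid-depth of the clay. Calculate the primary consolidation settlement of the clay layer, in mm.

S_c ≈ 12.8 mm

Mid-depth of clay below the ground surface: z = 3.8 + 3.2/2 = 5.4 m.
Total vertical stress at mid-clay: σ_v = 20×3.8 + 17.2×1.6 = 103.52 kPa.
Pore pressure: u = 9.81×(5.4 − 0) = 52.974 kPa.
Initial effective stress: σ'_0 = σ_v − u = 103.52 − 52.974 = 50.546 kPa.
Stress increase at mid-clay by the 2:1 spreading method:
Δσ = qB/(B+z) = 209×2.1/(2.1+5.4) = 58.52 kPa
Final effective stress: σ'_f = 50.546 + 58.52 = 109.07 kPa.
σ'_f = 109.07 ≤ σ'_p = 151 kPa, so the clay remains overconsolidated and only the recompression index applies:
S_c = C_r·H/(1+e₀)·log₁₀(σ'_f/σ'_0) = 0.021×3.2/1.75×log₁₀(109.07/50.546)
    = 0.038401 × 0.33402 = 0.01283 m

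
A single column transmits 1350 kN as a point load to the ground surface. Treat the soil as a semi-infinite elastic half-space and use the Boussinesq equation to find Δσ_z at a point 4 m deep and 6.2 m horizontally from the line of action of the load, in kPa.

Δσ_z ≈ 1.89 kPa

Boussinesq vertical stress below a point load on an elastic half-space:
Δσ_z = 3P/(2πz²) · [1 + (r/z)²]^(−5/2)
r/z = 6.2/4 = 1.55; [1+(r/z)²]^(−5/2) = 0.046828.
Δσ_z = 3×1350/(2π×4²) × 0.046828 = 40.286 × 0.046828 = 1.887 kPa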